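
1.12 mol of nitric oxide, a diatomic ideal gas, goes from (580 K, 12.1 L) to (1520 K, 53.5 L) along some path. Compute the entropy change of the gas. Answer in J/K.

ΔS = 36.3 J/K

Entropy is a state function: ΔS = nC_V ln(T₂/T₁) + nR ln(V₂/V₁), with C_V = 5R/2 = 20.79 J mol⁻¹ K⁻¹ for a diatomic ideal gas.
ΔS = 1.12 × [20.79 × ln(1520/580) + 8.314 × ln(53.5/12.1)] = 36.3 J/K.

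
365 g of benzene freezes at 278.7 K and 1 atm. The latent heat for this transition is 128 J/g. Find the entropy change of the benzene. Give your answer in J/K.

ΔS = -168 J/K

Heat released by the substance: Q = −mL = −365 × 128 = −46720 J.
At constant T, ΔS = Q_rev/T = −46720 / 278.7 = -168 J/K.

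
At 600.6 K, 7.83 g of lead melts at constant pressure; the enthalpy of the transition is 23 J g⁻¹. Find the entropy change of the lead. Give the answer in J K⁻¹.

ΔS = 0.3 J/K

Heat absorbed by the substance: Q = mL = 7.83 × 23 = 180.09 J.
At constant T, ΔS = Q_rev/T = 180.09 / 600.6 = 0.3 J/K.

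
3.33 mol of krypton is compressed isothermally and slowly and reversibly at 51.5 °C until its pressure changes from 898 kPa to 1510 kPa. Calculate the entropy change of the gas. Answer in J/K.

For an isothermal ideal gas ΔS_gas = nR ln(P₁/P₂) = 3.33 × 8.314 × ln(898/1510) = -14.4 J/K.

ΔS_gas = -14.4 J/K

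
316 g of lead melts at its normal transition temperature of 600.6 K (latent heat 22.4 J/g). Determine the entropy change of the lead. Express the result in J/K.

Heat absorbed by the substance: Q = mL = 316 × 22.4 = 7078.4 J.
At constant T, ΔS = Q_rev/T = 7078.4 / 600.6 = 11.8 J/K.

ΔS = 11.8 J/K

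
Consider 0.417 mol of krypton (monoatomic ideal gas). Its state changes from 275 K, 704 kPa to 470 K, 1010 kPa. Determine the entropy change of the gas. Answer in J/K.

ΔS = 3.39 J/K

ΔS = nC_p ln(T₂/T₁) − nR ln(P₂/P₁), with C_p = 5R/2 = 20.79 J mol⁻¹ K⁻¹ for a monoatomic ideal gas.
ΔS = 0.417 × [20.79 × ln(470/275) − 8.314 × ln(1010/704)] = 3.39 J/K.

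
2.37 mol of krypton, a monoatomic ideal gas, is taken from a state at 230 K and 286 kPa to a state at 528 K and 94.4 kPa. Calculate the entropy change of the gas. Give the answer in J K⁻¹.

ΔS = nC_p ln(T₂/T₁) − nR ln(P₂/P₁), with C_p = 5R/2 = 20.79 J mol⁻¹ K⁻¹ for a monoatomic ideal gas.
ΔS = 2.37 × [20.79 × ln(528/230) − 8.314 × ln(94.4/286)] = 62.8 J/K.

ΔS = 62.8 J/K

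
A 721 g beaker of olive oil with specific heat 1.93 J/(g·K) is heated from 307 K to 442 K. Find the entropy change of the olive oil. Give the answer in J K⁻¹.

ΔS = ∫dQ_rev/T = m c ln(T₂/T₁) = 721 × 1.93 × ln(442/307) = 507 J/K.

ΔS = 507 J/K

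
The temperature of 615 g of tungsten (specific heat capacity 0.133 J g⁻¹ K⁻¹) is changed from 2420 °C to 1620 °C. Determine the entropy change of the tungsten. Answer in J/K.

ΔS = -28.8 J/K

In kelvin: T₁ = 2693.15 K, T₂ = 1893.15 K. ΔS = ∫dQ_rev/T = m c ln(T₂/T₁) = 615 × 0.133 × ln(1893.15/2693.15) = -28.8 J/K.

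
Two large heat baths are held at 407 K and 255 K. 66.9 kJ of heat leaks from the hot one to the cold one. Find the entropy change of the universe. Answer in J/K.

ΔS_total = 98 J/K

ΔS_hot = −Q/T_H = −66900/407 = -164.4 J/K and ΔS_cold = +Q/T_C = 66900/255 = 262.4 J/K.
ΔS_total = -164.4 + 262.4 = 98 J/K, positive as the second law requires.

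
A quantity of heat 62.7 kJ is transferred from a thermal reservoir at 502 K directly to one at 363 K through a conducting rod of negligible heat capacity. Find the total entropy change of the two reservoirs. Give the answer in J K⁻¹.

ΔS_total = 47.8 J/K

ΔS_hot = −Q/T_H = −62700/502 = -124.9 J/K and ΔS_cold = +Q/T_C = 62700/363 = 172.7 J/K.
ΔS_total = -124.9 + 172.7 = 47.8 J/K, positive as the second law requires.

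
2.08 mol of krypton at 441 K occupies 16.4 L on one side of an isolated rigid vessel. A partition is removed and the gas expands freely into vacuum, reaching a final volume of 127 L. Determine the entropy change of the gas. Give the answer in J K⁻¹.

ΔS_gas = 35.4 J/K

No heat is exchanged and no work is done, so the ideal-gas temperature stays constant.
Entropy is a state function; using a reversible isothermal path, ΔS_gas = nR ln(V₂/V₁) = 2.08 × 8.314 × ln(127/16.4) = 35.4 J/K.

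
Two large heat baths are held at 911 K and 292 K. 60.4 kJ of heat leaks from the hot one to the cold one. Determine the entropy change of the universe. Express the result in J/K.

ΔS_hot = −Q/T_H = −60400/911 = -66.301 J/K and ΔS_cold = +Q/T_C = 60400/292 = 206.85 J/K.
ΔS_total = -66.301 + 206.85 = 141 J/K, positive as the second law requires.

ΔS_total = 141 J/K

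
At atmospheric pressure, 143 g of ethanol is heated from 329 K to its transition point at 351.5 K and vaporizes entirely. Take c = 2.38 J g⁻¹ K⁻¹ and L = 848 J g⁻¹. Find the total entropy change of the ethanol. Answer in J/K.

Warming step: ΔS₁ = m c ln(T_tr/T_i) = 143 × 2.38 × ln(351.5/329) = 22.51 J/K.
Phase change: ΔS₂ = +mL/T_tr = 143 × 848 / 351.5 = 345 J/K.
ΔS_total = (22.51) + (345) = 368 J/K.

ΔS = 368 J/K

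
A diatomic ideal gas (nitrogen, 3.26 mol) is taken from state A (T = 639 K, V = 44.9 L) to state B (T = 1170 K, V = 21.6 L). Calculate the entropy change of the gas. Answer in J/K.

ΔS = 21.2 J/K

Entropy is a state function: ΔS = nC_V ln(T₂/T₁) + nR ln(V₂/V₁), with C_V = 5R/2 = 20.79 J mol⁻¹ K⁻¹ for a diatomic ideal gas.
ΔS = 3.26 × [20.79 × ln(1170/639) + 8.314 × ln(21.6/44.9)] = 21.2 J/K.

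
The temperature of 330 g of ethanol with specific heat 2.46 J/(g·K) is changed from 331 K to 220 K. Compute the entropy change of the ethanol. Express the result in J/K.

ΔS = ∫dQ_rev/T = m c ln(T₂/T₁) = 330 × 2.46 × ln(220/331) = -332 J/K.

ΔS = -332 J/K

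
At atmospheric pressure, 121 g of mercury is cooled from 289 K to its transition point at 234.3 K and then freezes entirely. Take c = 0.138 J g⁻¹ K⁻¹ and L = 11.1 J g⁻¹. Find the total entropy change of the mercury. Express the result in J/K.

ΔS = -9.24 J/K

Cooling step: ΔS₁ = m c ln(T_tr/T_i) = 121 × 0.138 × ln(234.3/289) = -3.504 J/K.
Phase change: ΔS₂ = −mL/T_tr = −121 × 11.1 / 234.3 = -5.732 J/K.
ΔS_total = (-3.504) + (-5.732) = -9.24 J/K.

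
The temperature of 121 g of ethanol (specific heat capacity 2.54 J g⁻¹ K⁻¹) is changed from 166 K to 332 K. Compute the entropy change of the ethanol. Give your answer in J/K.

ΔS = ∫dQ_rev/T = m c ln(T₂/T₁) = 121 × 2.54 × ln(332/166) = 213 J/K.

ΔS = 213 J/K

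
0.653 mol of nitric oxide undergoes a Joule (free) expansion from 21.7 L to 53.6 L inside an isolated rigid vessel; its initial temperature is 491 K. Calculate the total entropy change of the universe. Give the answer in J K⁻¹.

ΔS_universe = 4.91 J/K

No heat is exchanged and no work is done, so the ideal-gas temperature stays constant.
Entropy is a state function; using a reversible isothermal path, ΔS_gas = nR ln(V₂/V₁) = 0.653 × 8.314 × ln(53.6/21.7) = 4.91 J/K.
The insulated surroundings exchange no heat, so ΔS_surr = 0 and ΔS_universe = ΔS_gas.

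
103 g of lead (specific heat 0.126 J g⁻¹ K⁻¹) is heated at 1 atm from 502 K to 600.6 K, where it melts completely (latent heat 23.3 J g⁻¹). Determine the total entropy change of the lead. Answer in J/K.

Warming step: ΔS₁ = m c ln(T_tr/T_i) = 103 × 0.126 × ln(600.6/502) = 2.327 J/K.
Phase change: ΔS₂ = +mL/T_tr = 103 × 23.3 / 600.6 = 3.996 J/K.
ΔS_total = (2.327) + (3.996) = 6.32 J/K.

ΔS = 6.32 J/K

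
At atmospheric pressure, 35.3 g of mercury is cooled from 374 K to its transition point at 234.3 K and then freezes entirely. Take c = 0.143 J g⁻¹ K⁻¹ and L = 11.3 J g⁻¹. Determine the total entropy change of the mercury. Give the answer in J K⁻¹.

Cooling step: ΔS₁ = m c ln(T_tr/T_i) = 35.3 × 0.143 × ln(234.3/374) = -2.361 J/K.
Phase change: ΔS₂ = −mL/T_tr = −35.3 × 11.3 / 234.3 = -1.702 J/K.
ΔS_total = (-2.361) + (-1.702) = -4.06 J/K.

ΔS = -4.06 J/K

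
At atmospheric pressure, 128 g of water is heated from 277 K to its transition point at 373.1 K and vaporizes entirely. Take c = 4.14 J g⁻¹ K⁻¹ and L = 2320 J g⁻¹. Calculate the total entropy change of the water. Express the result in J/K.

ΔS = 954 J/K

Warming step: ΔS₁ = m c ln(T_tr/T_i) = 128 × 4.14 × ln(373.1/277) = 157.8 J/K.
Phase change: ΔS₂ = +mL/T_tr = 128 × 2320 / 373.1 = 795.9 J/K.
ΔS_total = (157.8) + (795.9) = 954 J/K.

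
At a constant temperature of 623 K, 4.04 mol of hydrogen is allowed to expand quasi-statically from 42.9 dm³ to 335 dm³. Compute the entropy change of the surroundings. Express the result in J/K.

For an isothermal ideal gas ΔS_gas = nR ln(V₂/V₁) = 4.04 × 8.314 × ln(335/42.9) = 69 J/K.
The process is reversible, so ΔS_surr = −ΔS_gas = -69 J/K and ΔS_universe = 0.

ΔS_surr = -69 J/K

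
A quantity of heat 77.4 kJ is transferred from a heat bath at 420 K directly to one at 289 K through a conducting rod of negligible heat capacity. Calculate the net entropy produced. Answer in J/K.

ΔS_total = 83.5 J/K

ΔS_hot = −Q/T_H = −77400/420 = -184.3 J/K and ΔS_cold = +Q/T_C = 77400/289 = 267.8 J/K.
ΔS_total = -184.3 + 267.8 = 83.5 J/K, positive as the second law requires.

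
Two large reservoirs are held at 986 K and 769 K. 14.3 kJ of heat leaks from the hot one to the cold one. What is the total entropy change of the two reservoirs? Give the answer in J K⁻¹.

ΔS_hot = −Q/T_H = −14300/986 = -14.503 J/K and ΔS_cold = +Q/T_C = 14300/769 = 18.596 J/K.
ΔS_total = -14.503 + 18.596 = 4.09 J/K, positive as the second law requires.

ΔS_total = 4.09 J/K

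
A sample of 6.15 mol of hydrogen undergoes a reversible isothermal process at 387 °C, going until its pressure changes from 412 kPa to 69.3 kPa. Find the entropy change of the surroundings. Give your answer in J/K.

ΔS_surr = -91.1 J/K

For an isothermal ideal gas ΔS_gas = nR ln(P₁/P₂) = 6.15 × 8.314 × ln(412/69.3) = 91.1 J/K.
The process is reversible, so ΔS_surr = −ΔS_gas = -91.1 J/K and ΔS_universe = 0.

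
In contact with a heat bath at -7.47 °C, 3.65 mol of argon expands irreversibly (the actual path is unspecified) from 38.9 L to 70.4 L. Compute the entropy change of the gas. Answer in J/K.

ΔS_gas = 18 J/K

Entropy is a state function, so ΔS_gas depends only on the end states.
For an isothermal ideal gas ΔS_gas = nR ln(V₂/V₁) = 3.65 × 8.314 × ln(70.4/38.9) = 18 J/K.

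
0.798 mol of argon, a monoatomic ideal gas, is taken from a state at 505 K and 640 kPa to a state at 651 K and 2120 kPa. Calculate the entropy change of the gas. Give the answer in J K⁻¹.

ΔS = -3.73 J/K

ΔS = nC_p ln(T₂/T₁) − nR ln(P₂/P₁), with C_p = 5R/2 = 20.79 J mol⁻¹ K⁻¹ for a monoatomic ideal gas.
ΔS = 0.798 × [20.79 × ln(651/505) − 8.314 × ln(2120/640)] = -3.73 J/K.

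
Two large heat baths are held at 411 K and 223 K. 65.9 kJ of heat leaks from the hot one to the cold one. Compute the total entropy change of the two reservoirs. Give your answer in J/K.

ΔS_hot = −Q/T_H = −65900/411 = -160.3 J/K and ΔS_cold = +Q/T_C = 65900/223 = 295.5 J/K.
ΔS_total = -160.3 + 295.5 = 135 J/K, positive as the second law requires.

ΔS_total = 135 J/K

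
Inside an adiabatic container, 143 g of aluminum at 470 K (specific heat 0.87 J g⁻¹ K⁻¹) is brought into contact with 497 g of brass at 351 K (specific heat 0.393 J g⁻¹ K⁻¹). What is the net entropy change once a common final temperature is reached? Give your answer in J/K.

Energy balance: T_f = (m₁c₁T₁ + m₂c₂T₂)/(m₁c₁ + m₂c₂) = 397.3 K.
ΔS₁ = m₁c₁ ln(T_f/T₁) = 124.41 × ln(397.3/470) = -20.9 J/K.
ΔS₂ = m₂c₂ ln(T_f/T₂) = 195.321 × ln(397.3/351) = 24.2 J/K.
ΔS_total = -20.9 + 24.2 = 3.3 J/K.

ΔS_total = 3.3 J/K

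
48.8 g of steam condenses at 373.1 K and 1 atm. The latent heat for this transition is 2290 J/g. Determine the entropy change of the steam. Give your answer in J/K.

ΔS = -300 J/K

Heat released by the substance: Q = −mL = −48.8 × 2290 = −111752 J.
At constant T, ΔS = Q_rev/T = −111752 / 373.1 = -300 J/K.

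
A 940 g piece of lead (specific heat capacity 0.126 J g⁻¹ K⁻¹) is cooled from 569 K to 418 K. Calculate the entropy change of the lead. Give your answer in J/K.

ΔS = -36.5 J/K

ΔS = ∫dQ_rev/T = m c ln(T₂/T₁) = 940 × 0.126 × ln(418/569) = -36.5 J/K.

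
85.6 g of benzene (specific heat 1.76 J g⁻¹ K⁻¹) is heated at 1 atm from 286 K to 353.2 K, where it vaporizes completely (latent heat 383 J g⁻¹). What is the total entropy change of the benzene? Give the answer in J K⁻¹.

Warming step: ΔS₁ = m c ln(T_tr/T_i) = 85.6 × 1.76 × ln(353.2/286) = 31.79 J/K.
Phase change: ΔS₂ = +mL/T_tr = 85.6 × 383 / 353.2 = 92.82 J/K.
ΔS_total = (31.79) + (92.82) = 125 J/K.

ΔS = 125 J/K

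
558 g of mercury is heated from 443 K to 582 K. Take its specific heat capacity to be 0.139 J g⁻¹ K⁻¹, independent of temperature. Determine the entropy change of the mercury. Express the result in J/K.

ΔS = 21.2 J/K

ΔS = ∫dQ_rev/T = m c ln(T₂/T₁) = 558 × 0.139 × ln(582/443) = 21.2 J/K.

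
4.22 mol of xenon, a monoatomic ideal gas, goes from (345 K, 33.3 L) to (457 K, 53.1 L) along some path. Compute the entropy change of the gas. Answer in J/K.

ΔS = 31.2 J/K

Entropy is a state function: ΔS = nC_V ln(T₂/T₁) + nR ln(V₂/V₁), with C_V = 3R/2 = 12.47 J mol⁻¹ K⁻¹ for a monoatomic ideal gas.
ΔS = 4.22 × [12.47 × ln(457/345) + 8.314 × ln(53.1/33.3)] = 31.2 J/K.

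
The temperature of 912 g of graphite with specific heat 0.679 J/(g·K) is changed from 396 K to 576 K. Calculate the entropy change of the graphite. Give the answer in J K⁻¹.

ΔS = ∫dQ_rev/T = m c ln(T₂/T₁) = 912 × 0.679 × ln(576/396) = 232 J/K.

ΔS = 232 J/K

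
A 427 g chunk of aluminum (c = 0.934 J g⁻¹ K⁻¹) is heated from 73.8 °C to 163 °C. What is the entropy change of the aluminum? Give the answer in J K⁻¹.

ΔS = 91.3 J/K

In kelvin: T₁ = 346.95 K, T₂ = 436.15 K. ΔS = ∫dQ_rev/T = m c ln(T₂/T₁) = 427 × 0.934 × ln(436.15/346.95) = 91.3 J/K.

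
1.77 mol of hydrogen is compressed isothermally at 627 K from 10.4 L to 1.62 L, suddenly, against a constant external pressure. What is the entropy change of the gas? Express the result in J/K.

ΔS_gas = -27.4 J/K

Entropy is a state function, so ΔS_gas depends only on the end states.
For an isothermal ideal gas ΔS_gas = nR ln(V₂/V₁) = 1.77 × 8.314 × ln(1.62/10.4) = -27.4 J/K.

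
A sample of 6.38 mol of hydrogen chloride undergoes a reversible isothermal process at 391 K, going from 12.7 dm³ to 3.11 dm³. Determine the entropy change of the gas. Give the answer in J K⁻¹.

ΔS_gas = -74.6 J/K

For an isothermal ideal gas ΔS_gas = nR ln(V₂/V₁) = 6.38 × 8.314 × ln(3.11/12.7) = -74.6 J/K.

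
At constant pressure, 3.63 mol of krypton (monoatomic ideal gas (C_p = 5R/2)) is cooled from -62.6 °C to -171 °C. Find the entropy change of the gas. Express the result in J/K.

In kelvin: T₁ = 210.55 K, T₂ = 102.15 K. At constant pressure, ΔS = nC_p ln(T₂/T₁) with C_p = 5R/2 = 20.79 J mol⁻¹ K⁻¹.
ΔS = 3.63 × 20.79 × ln(102.15/210.55) = -54.6 J/K.

ΔS = -54.6 J/K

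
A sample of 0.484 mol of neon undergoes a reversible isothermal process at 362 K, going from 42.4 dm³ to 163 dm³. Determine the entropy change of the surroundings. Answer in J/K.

For an isothermal ideal gas ΔS_gas = nR ln(V₂/V₁) = 0.484 × 8.314 × ln(163/42.4) = 5.42 J/K.
The process is reversible, so ΔS_surr = −ΔS_gas = -5.42 J/K and ΔS_universe = 0.

ΔS_surr = -5.42 J/K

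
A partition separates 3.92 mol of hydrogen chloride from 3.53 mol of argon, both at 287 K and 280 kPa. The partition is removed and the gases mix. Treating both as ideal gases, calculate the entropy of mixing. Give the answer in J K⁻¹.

Mole fractions: x_A = 3.92/7.45 = 0.526, x_B = 0.474.
ΔS_mix = −R(n_A ln x_A + n_B ln x_B) = −8.314 × (3.92 ln 0.526 + 3.53 ln 0.474) = 42.8 J/K.

ΔS_mix = 42.8 J/K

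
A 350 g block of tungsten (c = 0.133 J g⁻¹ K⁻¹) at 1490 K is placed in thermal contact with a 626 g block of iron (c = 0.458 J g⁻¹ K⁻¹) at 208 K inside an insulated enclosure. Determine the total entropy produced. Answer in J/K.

ΔS_total = 115 J/K

Energy balance: T_f = (m₁c₁T₁ + m₂c₂T₂)/(m₁c₁ + m₂c₂) = 387.07 K.
ΔS₁ = m₁c₁ ln(T_f/T₁) = 46.55 × ln(387.07/1490) = -62.75 J/K.
ΔS₂ = m₂c₂ ln(T_f/T₂) = 286.708 × ln(387.07/208) = 178.1 J/K.
ΔS_total = -62.75 + 178.1 = 115 J/K.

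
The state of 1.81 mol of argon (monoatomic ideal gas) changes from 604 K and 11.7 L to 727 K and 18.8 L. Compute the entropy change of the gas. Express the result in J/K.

ΔS = 11.3 J/K

Entropy is a state function: ΔS = nC_V ln(T₂/T₁) + nR ln(V₂/V₁), with C_V = 3R/2 = 12.47 J mol⁻¹ K⁻¹ for a monoatomic ideal gas.
ΔS = 1.81 × [12.47 × ln(727/604) + 8.314 × ln(18.8/11.7)] = 11.3 J/K.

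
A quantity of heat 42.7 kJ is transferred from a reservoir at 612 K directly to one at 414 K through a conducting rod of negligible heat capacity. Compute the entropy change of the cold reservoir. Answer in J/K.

ΔS_cold = 103 J/K

The cold reservoir gains heat Q, so ΔS_cold = +Q/T_C = 42700/414 = 103 J/K.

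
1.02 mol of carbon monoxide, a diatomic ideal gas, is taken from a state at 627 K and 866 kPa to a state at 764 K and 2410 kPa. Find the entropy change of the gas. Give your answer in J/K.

ΔS = nC_p ln(T₂/T₁) − nR ln(P₂/P₁), with C_p = 7R/2 = 29.1 J mol⁻¹ K⁻¹ for a diatomic ideal gas.
ΔS = 1.02 × [29.1 × ln(764/627) − 8.314 × ln(2410/866)] = -2.81 J/K.

ΔS = -2.81 J/K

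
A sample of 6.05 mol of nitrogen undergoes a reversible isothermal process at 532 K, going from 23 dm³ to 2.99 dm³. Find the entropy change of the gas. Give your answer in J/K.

ΔS_gas = -103 J/K

For an isothermal ideal gas ΔS_gas = nR ln(V₂/V₁) = 6.05 × 8.314 × ln(2.99/23) = -103 J/K.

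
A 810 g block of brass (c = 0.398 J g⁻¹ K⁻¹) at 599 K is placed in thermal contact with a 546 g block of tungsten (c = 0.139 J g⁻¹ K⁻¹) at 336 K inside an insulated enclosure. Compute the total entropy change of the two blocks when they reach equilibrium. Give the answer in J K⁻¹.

Energy balance: T_f = (m₁c₁T₁ + m₂c₂T₂)/(m₁c₁ + m₂c₂) = 548.88 K.
ΔS₁ = m₁c₁ ln(T_f/T₁) = 322.38 × ln(548.88/599) = -28.17 J/K.
ΔS₂ = m₂c₂ ln(T_f/T₂) = 75.894 × ln(548.88/336) = 37.25 J/K.
ΔS_total = -28.17 + 37.25 = 9.08 J/K.

ΔS_total = 9.08 J/K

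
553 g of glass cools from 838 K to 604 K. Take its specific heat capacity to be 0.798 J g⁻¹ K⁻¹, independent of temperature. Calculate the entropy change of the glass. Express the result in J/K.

ΔS = ∫dQ_rev/T = m c ln(T₂/T₁) = 553 × 0.798 × ln(604/838) = -144 J/K.

ΔS = -144 J/K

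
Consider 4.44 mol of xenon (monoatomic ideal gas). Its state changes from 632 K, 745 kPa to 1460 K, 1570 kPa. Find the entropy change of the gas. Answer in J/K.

ΔS = nC_p ln(T₂/T₁) − nR ln(P₂/P₁), with C_p = 5R/2 = 20.79 J mol⁻¹ K⁻¹ for a monoatomic ideal gas.
ΔS = 4.44 × [20.79 × ln(1460/632) − 8.314 × ln(1570/745)] = 49.8 J/K.

ΔS = 49.8 J/K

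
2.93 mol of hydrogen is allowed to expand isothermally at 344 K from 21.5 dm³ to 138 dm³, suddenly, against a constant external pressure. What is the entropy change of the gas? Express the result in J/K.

Entropy is a state function, so ΔS_gas depends only on the end states.
For an isothermal ideal gas ΔS_gas = nR ln(V₂/V₁) = 2.93 × 8.314 × ln(138/21.5) = 45.3 J/K.

ΔS_gas = 45.3 J/K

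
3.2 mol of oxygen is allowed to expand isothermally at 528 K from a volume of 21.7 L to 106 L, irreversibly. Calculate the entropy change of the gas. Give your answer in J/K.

ΔS_gas = 42.2 J/K

Entropy is a state function, so ΔS_gas depends only on the end states.
For an isothermal ideal gas ΔS_gas = nR ln(V₂/V₁) = 3.2 × 8.314 × ln(106/21.7) = 42.2 J/K.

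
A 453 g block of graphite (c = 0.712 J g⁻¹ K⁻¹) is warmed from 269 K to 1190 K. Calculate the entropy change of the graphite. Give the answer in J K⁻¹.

ΔS = ∫dQ_rev/T = m c ln(T₂/T₁) = 453 × 0.712 × ln(1190/269) = 480 J/K.

ΔS = 480 J/K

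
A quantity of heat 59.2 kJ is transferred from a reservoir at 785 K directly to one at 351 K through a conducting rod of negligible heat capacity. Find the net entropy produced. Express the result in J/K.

ΔS_total = 93.2 J/K

ΔS_hot = −Q/T_H = −59200/785 = -75.414 J/K and ΔS_cold = +Q/T_C = 59200/351 = 168.66 J/K.
ΔS_total = -75.414 + 168.66 = 93.2 J/K, positive as the second law requires.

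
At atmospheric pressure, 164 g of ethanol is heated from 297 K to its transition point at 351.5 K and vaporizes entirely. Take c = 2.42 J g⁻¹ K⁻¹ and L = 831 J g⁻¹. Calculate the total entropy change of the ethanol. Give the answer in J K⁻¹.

ΔS = 455 J/K

Warming step: ΔS₁ = m c ln(T_tr/T_i) = 164 × 2.42 × ln(351.5/297) = 66.87 J/K.
Phase change: ΔS₂ = +mL/T_tr = 164 × 831 / 351.5 = 387.7 J/K.
ΔS_total = (66.87) + (387.7) = 455 J/K.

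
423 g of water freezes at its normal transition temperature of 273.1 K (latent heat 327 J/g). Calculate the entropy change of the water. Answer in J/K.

ΔS = -506 J/K

Heat released by the substance: Q = −mL = −423 × 327 = −138321 J.
At constant T, ΔS = Q_rev/T = −138321 / 273.1 = -506 J/K.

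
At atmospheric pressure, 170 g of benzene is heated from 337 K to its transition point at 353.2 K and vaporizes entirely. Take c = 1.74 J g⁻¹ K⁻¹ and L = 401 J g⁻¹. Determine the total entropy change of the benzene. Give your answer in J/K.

Warming step: ΔS₁ = m c ln(T_tr/T_i) = 170 × 1.74 × ln(353.2/337) = 13.89 J/K.
Phase change: ΔS₂ = +mL/T_tr = 170 × 401 / 353.2 = 193 J/K.
ΔS_total = (13.89) + (193) = 207 J/K.

ΔS = 207 J/K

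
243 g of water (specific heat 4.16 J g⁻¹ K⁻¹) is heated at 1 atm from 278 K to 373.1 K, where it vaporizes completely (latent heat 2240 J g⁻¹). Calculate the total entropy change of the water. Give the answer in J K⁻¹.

Warming step: ΔS₁ = m c ln(T_tr/T_i) = 243 × 4.16 × ln(373.1/278) = 297.4 J/K.
Phase change: ΔS₂ = +mL/T_tr = 243 × 2240 / 373.1 = 1459 J/K.
ΔS_total = (297.4) + (1459) = 1760 J/K.

ΔS = 1760 J/K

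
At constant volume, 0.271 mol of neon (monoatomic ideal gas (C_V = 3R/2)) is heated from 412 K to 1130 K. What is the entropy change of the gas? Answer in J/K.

At constant volume, ΔS = nC_V ln(T₂/T₁) with C_V = 3R/2 = 12.47 J mol⁻¹ K⁻¹.
ΔS = 0.271 × 12.47 × ln(1130/412) = 3.41 J/K.

ΔS = 3.41 J/K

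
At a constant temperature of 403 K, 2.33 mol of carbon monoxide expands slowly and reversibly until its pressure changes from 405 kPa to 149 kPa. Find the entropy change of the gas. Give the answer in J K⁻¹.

ΔS_gas = 19.4 J/K

For an isothermal ideal gas ΔS_gas = nR ln(P₁/P₂) = 2.33 × 8.314 × ln(405/149) = 19.4 J/K.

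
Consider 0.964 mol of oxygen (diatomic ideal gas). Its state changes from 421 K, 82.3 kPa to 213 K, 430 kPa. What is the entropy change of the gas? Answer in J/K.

ΔS = -32.4 J/K

ΔS = nC_p ln(T₂/T₁) − nR ln(P₂/P₁), with C_p = 7R/2 = 29.1 J mol⁻¹ K⁻¹ for a diatomic ideal gas.
ΔS = 0.964 × [29.1 × ln(213/421) − 8.314 × ln(430/82.3)] = -32.4 J/K.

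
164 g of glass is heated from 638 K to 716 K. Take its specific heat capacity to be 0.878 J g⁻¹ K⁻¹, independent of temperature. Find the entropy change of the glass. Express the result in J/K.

ΔS = ∫dQ_rev/T = m c ln(T₂/T₁) = 164 × 0.878 × ln(716/638) = 16.6 J/K.

ΔS = 16.6 J/K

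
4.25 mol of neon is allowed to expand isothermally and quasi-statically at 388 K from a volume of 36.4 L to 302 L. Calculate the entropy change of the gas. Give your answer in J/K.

ΔS_gas = 74.8 J/K

For an isothermal ideal gas ΔS_gas = nR ln(V₂/V₁) = 4.25 × 8.314 × ln(302/36.4) = 74.8 J/K.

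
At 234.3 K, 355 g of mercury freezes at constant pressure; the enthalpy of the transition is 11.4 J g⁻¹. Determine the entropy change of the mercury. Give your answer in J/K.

Heat released by the substance: Q = −mL = −355 × 11.4 = −4047 J.
At constant T, ΔS = Q_rev/T = −4047 / 234.3 = -17.3 J/K.

ΔS = -17.3 J/K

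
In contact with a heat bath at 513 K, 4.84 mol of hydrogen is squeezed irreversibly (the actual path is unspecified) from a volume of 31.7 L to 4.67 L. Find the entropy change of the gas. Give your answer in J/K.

ΔS_gas = -77.1 J/K

Entropy is a state function, so ΔS_gas depends only on the end states.
For an isothermal ideal gas ΔS_gas = nR ln(V₂/V₁) = 4.84 × 8.314 × ln(4.67/31.7) = -77.1 J/K.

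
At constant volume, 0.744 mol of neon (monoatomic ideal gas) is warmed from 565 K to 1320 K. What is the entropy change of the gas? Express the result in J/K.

At constant volume, ΔS = nC_V ln(T₂/T₁) with C_V = 3R/2 = 12.47 J mol⁻¹ K⁻¹.
ΔS = 0.744 × 12.47 × ln(1320/565) = 7.87 J/K.

ΔS = 7.87 J/K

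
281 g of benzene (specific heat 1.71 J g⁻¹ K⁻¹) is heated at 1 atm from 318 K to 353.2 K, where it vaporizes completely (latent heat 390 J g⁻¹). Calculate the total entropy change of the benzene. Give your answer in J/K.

ΔS = 361 J/K

Warming step: ΔS₁ = m c ln(T_tr/T_i) = 281 × 1.71 × ln(353.2/318) = 50.45 J/K.
Phase change: ΔS₂ = +mL/T_tr = 281 × 390 / 353.2 = 310.3 J/K.
ΔS_total = (50.45) + (310.3) = 361 J/K.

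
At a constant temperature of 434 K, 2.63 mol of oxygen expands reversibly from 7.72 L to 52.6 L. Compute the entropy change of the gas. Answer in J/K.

For an isothermal ideal gas ΔS_gas = nR ln(V₂/V₁) = 2.63 × 8.314 × ln(52.6/7.72) = 42 J/K.

ΔS_gas = 42 J/K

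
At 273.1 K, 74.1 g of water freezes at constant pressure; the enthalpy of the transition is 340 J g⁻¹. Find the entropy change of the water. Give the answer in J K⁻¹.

Heat released by the substance: Q = −mL = −74.1 × 340 = −25194 J.
At constant T, ΔS = Q_rev/T = −25194 / 273.1 = -92.3 J/K.

ΔS = -92.3 J/K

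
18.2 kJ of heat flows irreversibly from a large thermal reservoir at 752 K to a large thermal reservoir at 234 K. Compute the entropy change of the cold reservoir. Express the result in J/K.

ΔS_cold = 77.8 J/K

The cold reservoir gains heat Q, so ΔS_cold = +Q/T_C = 18200/234 = 77.8 J/K.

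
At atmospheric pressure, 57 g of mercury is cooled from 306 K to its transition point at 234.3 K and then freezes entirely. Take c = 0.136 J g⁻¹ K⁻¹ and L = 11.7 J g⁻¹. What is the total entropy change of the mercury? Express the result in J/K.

Cooling step: ΔS₁ = m c ln(T_tr/T_i) = 57 × 0.136 × ln(234.3/306) = -2.07 J/K.
Phase change: ΔS₂ = −mL/T_tr = −57 × 11.7 / 234.3 = -2.846 J/K.
ΔS_total = (-2.07) + (-2.846) = -4.92 J/K.

ΔS = -4.92 J/K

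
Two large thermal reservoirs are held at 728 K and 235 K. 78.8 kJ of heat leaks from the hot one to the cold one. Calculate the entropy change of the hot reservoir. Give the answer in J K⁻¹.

The hot reservoir loses heat Q, so ΔS_hot = −Q/T_H = −78800/728 = -108 J/K.

ΔS_hot = -108 J/K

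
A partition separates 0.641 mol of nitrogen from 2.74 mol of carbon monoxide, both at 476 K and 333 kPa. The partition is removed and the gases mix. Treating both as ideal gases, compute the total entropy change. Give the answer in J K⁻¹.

ΔS_mix = 13.7 J/K

Mole fractions: x_A = 0.641/3.38 = 0.19, x_B = 0.81.
ΔS_mix = −R(n_A ln x_A + n_B ln x_B) = −8.314 × (0.641 ln 0.19 + 2.74 ln 0.81) = 13.7 J/K.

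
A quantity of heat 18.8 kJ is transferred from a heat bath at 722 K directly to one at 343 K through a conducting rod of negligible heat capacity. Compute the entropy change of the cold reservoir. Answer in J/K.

ΔS_cold = 54.8 J/K

The cold reservoir gains heat Q, so ΔS_cold = +Q/T_C = 18800/343 = 54.8 J/K.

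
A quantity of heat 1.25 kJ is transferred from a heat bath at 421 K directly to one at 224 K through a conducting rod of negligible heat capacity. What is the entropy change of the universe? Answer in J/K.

ΔS_hot = −Q/T_H = −1250/421 = -2.969 J/K and ΔS_cold = +Q/T_C = 1250/224 = 5.58 J/K.
ΔS_total = -2.969 + 5.58 = 2.61 J/K, positive as the second law requires.

ΔS_total = 2.61 J/K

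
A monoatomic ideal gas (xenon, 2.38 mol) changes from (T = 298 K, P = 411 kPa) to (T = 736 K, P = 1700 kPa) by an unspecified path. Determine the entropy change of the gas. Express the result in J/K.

ΔS = 16.6 J/K

ΔS = nC_p ln(T₂/T₁) − nR ln(P₂/P₁), with C_p = 5R/2 = 20.79 J mol⁻¹ K⁻¹ for a monoatomic ideal gas.
ΔS = 2.38 × [20.79 × ln(736/298) − 8.314 × ln(1700/411)] = 16.6 J/K.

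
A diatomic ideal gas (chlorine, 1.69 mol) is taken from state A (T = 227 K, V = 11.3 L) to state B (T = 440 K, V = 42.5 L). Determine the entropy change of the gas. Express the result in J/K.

ΔS = 41.9 J/K

Entropy is a state function: ΔS = nC_V ln(T₂/T₁) + nR ln(V₂/V₁), with C_V = 5R/2 = 20.79 J mol⁻¹ K⁻¹ for a diatomic ideal gas.
ΔS = 1.69 × [20.79 × ln(440/227) + 8.314 × ln(42.5/11.3)] = 41.9 J/K.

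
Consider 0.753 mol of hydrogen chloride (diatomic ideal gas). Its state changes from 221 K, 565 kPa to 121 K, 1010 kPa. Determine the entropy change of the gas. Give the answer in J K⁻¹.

ΔS = nC_p ln(T₂/T₁) − nR ln(P₂/P₁), with C_p = 7R/2 = 29.1 J mol⁻¹ K⁻¹ for a diatomic ideal gas.
ΔS = 0.753 × [29.1 × ln(121/221) − 8.314 × ln(1010/565)] = -16.8 J/K.

ΔS = -16.8 J/K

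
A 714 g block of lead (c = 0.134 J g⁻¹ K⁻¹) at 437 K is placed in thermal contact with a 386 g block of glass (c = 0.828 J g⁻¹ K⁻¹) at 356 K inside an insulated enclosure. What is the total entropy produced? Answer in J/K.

ΔS_total = 1.6 J/K

Energy balance: T_f = (m₁c₁T₁ + m₂c₂T₂)/(m₁c₁ + m₂c₂) = 374.66 K.
ΔS₁ = m₁c₁ ln(T_f/T₁) = 95.676 × ln(374.66/437) = -14.73 J/K.
ΔS₂ = m₂c₂ ln(T_f/T₂) = 319.608 × ln(374.66/356) = 16.33 J/K.
ΔS_total = -14.73 + 16.33 = 1.6 J/K.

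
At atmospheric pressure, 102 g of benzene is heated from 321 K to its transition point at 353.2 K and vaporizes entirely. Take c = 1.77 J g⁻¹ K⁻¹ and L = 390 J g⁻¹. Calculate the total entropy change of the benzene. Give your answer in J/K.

ΔS = 130 J/K

Warming step: ΔS₁ = m c ln(T_tr/T_i) = 102 × 1.77 × ln(353.2/321) = 17.26 J/K.
Phase change: ΔS₂ = +mL/T_tr = 102 × 390 / 353.2 = 112.6 J/K.
ΔS_total = (17.26) + (112.6) = 130 J/K.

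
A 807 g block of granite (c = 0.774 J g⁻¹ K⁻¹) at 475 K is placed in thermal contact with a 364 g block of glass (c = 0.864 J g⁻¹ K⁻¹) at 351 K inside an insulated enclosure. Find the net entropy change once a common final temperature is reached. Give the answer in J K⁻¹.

Energy balance: T_f = (m₁c₁T₁ + m₂c₂T₂)/(m₁c₁ + m₂c₂) = 433.47 K.
ΔS₁ = m₁c₁ ln(T_f/T₁) = 624.618 × ln(433.47/475) = -57.14 J/K.
ΔS₂ = m₂c₂ ln(T_f/T₂) = 314.496 × ln(433.47/351) = 66.37 J/K.
ΔS_total = -57.14 + 66.37 = 9.23 J/K.

ΔS_total = 9.23 J/K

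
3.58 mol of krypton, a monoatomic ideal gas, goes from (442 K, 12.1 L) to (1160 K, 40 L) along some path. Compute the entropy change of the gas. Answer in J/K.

ΔS = 78.7 J/K

Entropy is a state function: ΔS = nC_V ln(T₂/T₁) + nR ln(V₂/V₁), with C_V = 3R/2 = 12.47 J mol⁻¹ K⁻¹ for a monoatomic ideal gas.
ΔS = 3.58 × [12.47 × ln(1160/442) + 8.314 × ln(40/12.1)] = 78.7 J/K.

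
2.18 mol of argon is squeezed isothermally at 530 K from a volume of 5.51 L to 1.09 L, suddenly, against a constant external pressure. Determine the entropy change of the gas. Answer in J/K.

ΔS_gas = -29.4 J/K

Entropy is a state function, so ΔS_gas depends only on the end states.
For an isothermal ideal gas ΔS_gas = nR ln(V₂/V₁) = 2.18 × 8.314 × ln(1.09/5.51) = -29.4 J/K.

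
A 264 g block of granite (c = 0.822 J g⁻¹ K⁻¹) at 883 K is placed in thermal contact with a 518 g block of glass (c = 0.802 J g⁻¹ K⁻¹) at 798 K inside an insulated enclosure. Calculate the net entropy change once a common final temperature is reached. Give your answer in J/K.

Energy balance: T_f = (m₁c₁T₁ + m₂c₂T₂)/(m₁c₁ + m₂c₂) = 827.17 K.
ΔS₁ = m₁c₁ ln(T_f/T₁) = 217.008 × ln(827.17/883) = -14.175 J/K.
ΔS₂ = m₂c₂ ln(T_f/T₂) = 415.436 × ln(827.17/798) = 14.913 J/K.
ΔS_total = -14.175 + 14.913 = 0.738 J/K.

ΔS_total = 0.738 J/K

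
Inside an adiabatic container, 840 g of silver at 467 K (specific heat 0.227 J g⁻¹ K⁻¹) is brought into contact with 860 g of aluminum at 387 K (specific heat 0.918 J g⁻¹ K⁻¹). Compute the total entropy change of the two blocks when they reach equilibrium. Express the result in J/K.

ΔS_total = 2.82 J/K

Energy balance: T_f = (m₁c₁T₁ + m₂c₂T₂)/(m₁c₁ + m₂c₂) = 402.56 K.
ΔS₁ = m₁c₁ ln(T_f/T₁) = 190.68 × ln(402.56/467) = -28.31 J/K.
ΔS₂ = m₂c₂ ln(T_f/T₂) = 789.48 × ln(402.56/387) = 31.13 J/K.
ΔS_total = -28.31 + 31.13 = 2.82 J/K.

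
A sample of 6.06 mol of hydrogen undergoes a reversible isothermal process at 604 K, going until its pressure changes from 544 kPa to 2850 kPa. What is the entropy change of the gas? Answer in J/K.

ΔS_gas = -83.4 J/K

For an isothermal ideal gas ΔS_gas = nR ln(P₁/P₂) = 6.06 × 8.314 × ln(544/2850) = -83.4 J/K.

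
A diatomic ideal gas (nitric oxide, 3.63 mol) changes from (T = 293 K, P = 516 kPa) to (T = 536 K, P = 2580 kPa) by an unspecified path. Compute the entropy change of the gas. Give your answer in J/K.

ΔS = nC_p ln(T₂/T₁) − nR ln(P₂/P₁), with C_p = 7R/2 = 29.1 J mol⁻¹ K⁻¹ for a diatomic ideal gas.
ΔS = 3.63 × [29.1 × ln(536/293) − 8.314 × ln(2580/516)] = 15.2 J/K.

ΔS = 15.2 J/K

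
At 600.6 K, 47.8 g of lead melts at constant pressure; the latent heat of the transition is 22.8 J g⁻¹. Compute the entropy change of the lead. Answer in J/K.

ΔS = 1.81 J/K

Heat absorbed by the substance: Q = mL = 47.8 × 22.8 = 1089.84 J.
At constant T, ΔS = Q_rev/T = 1089.84 / 600.6 = 1.81 J/K.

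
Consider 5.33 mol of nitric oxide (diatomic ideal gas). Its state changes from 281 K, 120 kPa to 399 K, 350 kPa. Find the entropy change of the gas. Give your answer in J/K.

ΔS = 6.94 J/K

ΔS = nC_p ln(T₂/T₁) − nR ln(P₂/P₁), with C_p = 7R/2 = 29.1 J mol⁻¹ K⁻¹ for a diatomic ideal gas.
ΔS = 5.33 × [29.1 × ln(399/281) − 8.314 × ln(350/120)] = 6.94 J/K.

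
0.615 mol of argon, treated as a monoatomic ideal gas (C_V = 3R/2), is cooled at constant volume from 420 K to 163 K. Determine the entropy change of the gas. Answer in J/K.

ΔS = -7.26 J/K

At constant volume, ΔS = nC_V ln(T₂/T₁) with C_V = 3R/2 = 12.47 J mol⁻¹ K⁻¹.
ΔS = 0.615 × 12.47 × ln(163/420) = -7.26 J/K.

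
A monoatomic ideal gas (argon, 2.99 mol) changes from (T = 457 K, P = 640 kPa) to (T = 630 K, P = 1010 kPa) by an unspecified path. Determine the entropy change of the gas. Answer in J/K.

ΔS = 8.61 J/K

ΔS = nC_p ln(T₂/T₁) − nR ln(P₂/P₁), with C_p = 5R/2 = 20.79 J mol⁻¹ K⁻¹ for a monoatomic ideal gas.
ΔS = 2.99 × [20.79 × ln(630/457) − 8.314 × ln(1010/640)] = 8.61 J/K.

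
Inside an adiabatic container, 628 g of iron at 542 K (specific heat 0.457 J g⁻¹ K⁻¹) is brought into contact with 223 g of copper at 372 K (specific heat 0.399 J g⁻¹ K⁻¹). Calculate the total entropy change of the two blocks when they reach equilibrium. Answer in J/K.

Energy balance: T_f = (m₁c₁T₁ + m₂c₂T₂)/(m₁c₁ + m₂c₂) = 501.77 K.
ΔS₁ = m₁c₁ ln(T_f/T₁) = 286.996 × ln(501.77/542) = -22.14 J/K.
ΔS₂ = m₂c₂ ln(T_f/T₂) = 88.977 × ln(501.77/372) = 26.63 J/K.
ΔS_total = -22.14 + 26.63 = 4.49 J/K.

ΔS_total = 4.49 J/K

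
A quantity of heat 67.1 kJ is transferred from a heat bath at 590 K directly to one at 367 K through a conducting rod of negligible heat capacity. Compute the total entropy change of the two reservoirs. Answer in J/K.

ΔS_hot = −Q/T_H = −67100/590 = -113.7 J/K and ΔS_cold = +Q/T_C = 67100/367 = 182.8 J/K.
ΔS_total = -113.7 + 182.8 = 69.1 J/K, positive as the second law requires.

ΔS_total = 69.1 J/K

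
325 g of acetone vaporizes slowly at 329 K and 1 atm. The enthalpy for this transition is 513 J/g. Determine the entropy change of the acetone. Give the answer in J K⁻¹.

ΔS = 507 J/K

Heat absorbed by the substance: Q = mL = 325 × 513 = 166725 J.
At constant T, ΔS = Q_rev/T = 166725 / 329 = 507 J/K.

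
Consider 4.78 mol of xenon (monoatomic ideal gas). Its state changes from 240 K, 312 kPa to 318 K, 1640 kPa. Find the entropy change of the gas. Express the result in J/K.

ΔS = nC_p ln(T₂/T₁) − nR ln(P₂/P₁), with C_p = 5R/2 = 20.79 J mol⁻¹ K⁻¹ for a monoatomic ideal gas.
ΔS = 4.78 × [20.79 × ln(318/240) − 8.314 × ln(1640/312)] = -38 J/K.

ΔS = -38 J/K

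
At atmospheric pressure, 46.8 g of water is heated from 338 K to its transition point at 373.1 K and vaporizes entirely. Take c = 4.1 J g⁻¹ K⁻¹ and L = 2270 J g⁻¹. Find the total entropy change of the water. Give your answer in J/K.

Warming step: ΔS₁ = m c ln(T_tr/T_i) = 46.8 × 4.1 × ln(373.1/338) = 18.96 J/K.
Phase change: ΔS₂ = +mL/T_tr = 46.8 × 2270 / 373.1 = 284.7 J/K.
ΔS_total = (18.96) + (284.7) = 304 J/K.

ΔS = 304 J/K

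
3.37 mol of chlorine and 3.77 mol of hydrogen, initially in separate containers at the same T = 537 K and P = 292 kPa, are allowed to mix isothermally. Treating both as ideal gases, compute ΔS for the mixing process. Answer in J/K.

ΔS_mix = 41.1 J/K

Mole fractions: x_A = 3.37/7.14 = 0.472, x_B = 0.528.
ΔS_mix = −R(n_A ln x_A + n_B ln x_B) = −8.314 × (3.37 ln 0.472 + 3.77 ln 0.528) = 41.1 J/K.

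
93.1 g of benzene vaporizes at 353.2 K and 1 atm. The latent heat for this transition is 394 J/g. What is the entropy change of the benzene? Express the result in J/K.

Heat absorbed by the substance: Q = mL = 93.1 × 394 = 36681.4 J.
At constant T, ΔS = Q_rev/T = 36681.4 / 353.2 = 104 J/K.

ΔS = 104 J/K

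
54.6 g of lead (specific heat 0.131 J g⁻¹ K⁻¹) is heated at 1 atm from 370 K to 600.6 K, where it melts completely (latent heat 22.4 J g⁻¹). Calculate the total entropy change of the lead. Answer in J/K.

ΔS = 5.5 J/K

Warming step: ΔS₁ = m c ln(T_tr/T_i) = 54.6 × 0.131 × ln(600.6/370) = 3.465 J/K.
Phase change: ΔS₂ = +mL/T_tr = 54.6 × 22.4 / 600.6 = 2.036 J/K.
ΔS_total = (3.465) + (2.036) = 5.5 J/K.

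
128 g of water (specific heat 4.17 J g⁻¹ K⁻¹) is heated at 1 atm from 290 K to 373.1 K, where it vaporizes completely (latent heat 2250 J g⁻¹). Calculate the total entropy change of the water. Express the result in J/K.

Warming step: ΔS₁ = m c ln(T_tr/T_i) = 128 × 4.17 × ln(373.1/290) = 134.5 J/K.
Phase change: ΔS₂ = +mL/T_tr = 128 × 2250 / 373.1 = 771.9 J/K.
ΔS_total = (134.5) + (771.9) = 906 J/K.

ΔS = 906 J/K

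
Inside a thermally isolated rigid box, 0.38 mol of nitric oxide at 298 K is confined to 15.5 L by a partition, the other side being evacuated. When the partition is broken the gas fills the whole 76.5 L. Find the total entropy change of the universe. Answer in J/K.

No heat is exchanged and no work is done, so the ideal-gas temperature stays constant.
Entropy is a state function; using a reversible isothermal path, ΔS_gas = nR ln(V₂/V₁) = 0.38 × 8.314 × ln(76.5/15.5) = 5.04 J/K.
The insulated surroundings exchange no heat, so ΔS_surr = 0 and ΔS_universe = ΔS_gas.

ΔS_universe = 5.04 J/K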